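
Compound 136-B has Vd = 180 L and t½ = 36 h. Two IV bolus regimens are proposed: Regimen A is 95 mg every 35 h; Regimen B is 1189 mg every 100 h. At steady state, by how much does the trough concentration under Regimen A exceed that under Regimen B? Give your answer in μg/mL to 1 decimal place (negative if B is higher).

-0.6 μg/mL

Regimen A: f = (1/2)^(35/36) ≈ 0.5097; Cmin,ss = (95/180)·f/(1−f) ≈ 0.549 μg/mL.
Regimen B: f = (1/2)^(100/36) ≈ 0.1458; Cmin,ss = (1189/180)·f/(1−f) ≈ 1.127 μg/mL.
Difference ≈ 0.549 − 1.127 ≈ -0.578 μg/mL.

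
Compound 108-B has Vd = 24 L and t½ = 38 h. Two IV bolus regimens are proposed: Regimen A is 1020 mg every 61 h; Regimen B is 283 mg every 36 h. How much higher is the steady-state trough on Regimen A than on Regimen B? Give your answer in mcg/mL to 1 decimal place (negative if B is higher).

8.1 mcg/mL

Regimen A: f = (1/2)^(61/38) ≈ 0.3287; Cmin,ss = (1020/24)·f/(1−f) ≈ 20.810 mcg/mL.
Regimen B: f = (1/2)^(36/38) ≈ 0.5186; Cmin,ss = (283/24)·f/(1−f) ≈ 12.703 mcg/mL.
Difference ≈ 20.810 − 12.703 ≈ 8.107 mcg/mL.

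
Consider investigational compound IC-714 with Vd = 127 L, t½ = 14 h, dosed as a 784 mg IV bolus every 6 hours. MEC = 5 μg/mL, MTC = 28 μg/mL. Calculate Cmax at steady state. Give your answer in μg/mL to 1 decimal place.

Over one 6-h interval, 6/14 ≈ 0.42857 half-lives elapse, leaving f ≈ 0.7430 of each dose.
Accumulation ratio R = 1/(1 − f) ≈ 1/0.2570 ≈ 3.8911.
Each bolus raises the concentration by D/Vd = 784/127 ≈ 6.173 μg/mL.
Steady-state peak Cmax,ss = C₀·R ≈ 6.173 × 3.8911 ≈ 24.020 μg/mL.
Peak 24.0 μg/mL vs MTC 28 μg/mL: below toxic threshold.

24.0 μg/mL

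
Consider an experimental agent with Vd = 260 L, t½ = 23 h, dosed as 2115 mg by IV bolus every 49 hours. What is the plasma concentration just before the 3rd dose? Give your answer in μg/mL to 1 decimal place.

2.3 μg/mL

f = (1/2)^(τ/t½) = (1/2)^(49/23) ≈ 0.2284.
C₀ = D/Vd = 2115/260 ≈ 8.135 μg/mL.
Before the 3rd dose, 2 doses have been given. Superposition: Cmin = C₀·(f + f²).
≈ 8.135 × (0.2284 + 0.0522) ≈ 8.135 × 0.2806 ≈ 2.283 μg/mL.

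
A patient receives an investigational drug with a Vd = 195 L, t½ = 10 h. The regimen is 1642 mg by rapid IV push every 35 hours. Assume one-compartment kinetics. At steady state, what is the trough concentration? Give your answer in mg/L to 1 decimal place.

k = ln2/t½ = ln2/10 ≈ 0.069315 h⁻¹; fraction remaining f = e^(−kτ) = e^(−0.069315×35) ≈ 0.0884.
At steady state, accumulation factor R = 1/(1 − e^(−kτ)) ≈ 1.0970.
Single-dose peak C₀ = D/Vd = 1642/195 ≈ 8.421 mg/L.
Cmax,ss = C₀/(1 − f) ≈ 8.421/0.9116 ≈ 9.238 mg/L.
One interval later, Cmin,ss = Cmax,ss·e^(−kτ) ≈ 9.238 × 0.0884 ≈ 0.817 mg/L.

0.8 mg/L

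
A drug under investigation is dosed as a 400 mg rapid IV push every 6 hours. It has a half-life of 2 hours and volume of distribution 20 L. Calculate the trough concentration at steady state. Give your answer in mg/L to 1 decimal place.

2.9 mg/L

The dosing interval is 3 half-lives, so f = 2^(−3) = 0.125.
Accumulation ratio R = 1/(1 − f) = 1/0.875 = 8/7.
Single-dose peak C₀ = D/Vd = 400/20 = 20 mg/L.
Steady-state peak Cmax,ss = C₀·R = 20 × 8/7 ≈ 22.857 mg/L.
Steady-state trough Cmin,ss = Cmax,ss·f ≈ 22.857 × 0.125 ≈ 2.857 mg/L.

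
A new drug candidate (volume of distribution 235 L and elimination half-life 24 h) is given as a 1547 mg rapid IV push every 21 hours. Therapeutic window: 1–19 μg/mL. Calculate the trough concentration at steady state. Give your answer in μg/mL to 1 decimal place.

7.9 μg/mL

τ/t½ = 21/24 ≈ 0.875, so fraction remaining f = (1/2)^(21/24) ≈ 0.5453.
Accumulation ratio R = 1/(1 − f) ≈ 1/0.4547 ≈ 2.1993.
Each bolus raises the concentration by D/Vd = 1547/235 ≈ 6.583 μg/mL.
Cmax,ss = C₀/(1 − f) ≈ 6.583/0.4547 ≈ 14.478 μg/mL.
One interval later, Cmin,ss = Cmax,ss·e^(−kτ) ≈ 14.478 × 0.5453 ≈ 7.895 μg/mL.
Trough 7.9 μg/mL vs MEC 1 μg/mL: adequate.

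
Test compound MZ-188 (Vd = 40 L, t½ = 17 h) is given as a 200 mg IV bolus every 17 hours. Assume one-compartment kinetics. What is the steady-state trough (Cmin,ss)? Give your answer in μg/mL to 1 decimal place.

5.0 μg/mL

The dosing interval is 1 half-life, so f = 2^(−1) = 0.5.
Accumulation ratio R = 1/(1 − f) = 1/0.5 = 2/1.
Single-dose peak C₀ = D/Vd = 200/40 = 5 μg/mL.
Steady-state peak Cmax,ss = C₀·R = 5 × 2/1 ≈ 10.000 μg/mL.
Steady-state trough Cmin,ss = Cmax,ss·f ≈ 10.000 × 0.5 ≈ 5.000 μg/mL.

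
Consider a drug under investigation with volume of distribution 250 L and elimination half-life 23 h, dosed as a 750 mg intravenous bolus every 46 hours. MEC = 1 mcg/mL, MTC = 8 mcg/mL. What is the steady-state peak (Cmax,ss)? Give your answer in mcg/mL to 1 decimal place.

4.0 mcg/mL

The dosing interval is 2 half-lives, so f = 2^(−2) = 0.25.
At steady state, R = 1/(1 − 0.25) = 4/3.
Single-dose peak C₀ = D/Vd = 750/250 = 3 mcg/mL.
Steady-state peak Cmax,ss = C₀·R = 3 × 4/3 ≈ 4.000 mcg/mL.
Peak 4.0 mcg/mL vs MTC 8 mcg/mL: below toxic threshold.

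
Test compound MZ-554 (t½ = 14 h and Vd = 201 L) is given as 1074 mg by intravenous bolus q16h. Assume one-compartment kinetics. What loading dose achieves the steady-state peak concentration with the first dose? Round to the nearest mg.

1963 mg

f = (1/2)^(16/14) ≈ 0.452862; accumulation ratio R = 1/(1−f) ≈ 1.82769.
Loading dose to hit Cmax,ss on first dose: D_load = D_maint·R ≈ 1074 × 1.82769 ≈ 1962.94 mg.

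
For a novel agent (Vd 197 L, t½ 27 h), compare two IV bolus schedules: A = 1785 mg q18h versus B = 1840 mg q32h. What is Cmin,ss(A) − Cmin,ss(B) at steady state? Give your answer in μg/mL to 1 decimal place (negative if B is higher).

Regimen A: f = (1/2)^(18/27) ≈ 0.6300; Cmin,ss = (1785/197)·f/(1−f) ≈ 15.428 μg/mL.
Regimen B: f = (1/2)^(32/27) ≈ 0.4398; Cmin,ss = (1840/197)·f/(1−f) ≈ 7.333 μg/mL.
Difference ≈ 15.428 − 7.333 ≈ 8.095 μg/mL.

8.1 μg/mL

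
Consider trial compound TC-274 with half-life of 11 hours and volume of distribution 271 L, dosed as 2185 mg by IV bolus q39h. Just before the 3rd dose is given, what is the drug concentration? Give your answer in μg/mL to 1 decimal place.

0.7 μg/mL

f = (1/2)^(τ/t½) = (1/2)^(39/11) ≈ 0.0856.
C₀ = D/Vd = 2185/271 ≈ 8.063 μg/mL.
Before the 3rd dose, 2 doses have been given. Superposition: Cmin = C₀·(f + f²).
≈ 8.063 × (0.0856 + 0.0073) ≈ 8.063 × 0.0929 ≈ 0.749 μg/mL.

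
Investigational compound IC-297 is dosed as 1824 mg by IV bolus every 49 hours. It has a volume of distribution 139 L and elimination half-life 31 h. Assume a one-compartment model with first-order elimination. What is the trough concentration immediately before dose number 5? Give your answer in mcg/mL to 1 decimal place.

f = (1/2)^(τ/t½) = (1/2)^(49/31) ≈ 0.3343.
C₀ = D/Vd = 1824/139 ≈ 13.122 mcg/mL.
Before the 5th dose, 4 doses have been given. Superposition: Cmin = C₀·(f + f² + … + f^4).
≈ 13.122 × (0.3343 + 0.1118 + 0.0374 + 0.0125) ≈ 13.122 × 0.4960 ≈ 6.509 mcg/mL.

6.5 mcg/mL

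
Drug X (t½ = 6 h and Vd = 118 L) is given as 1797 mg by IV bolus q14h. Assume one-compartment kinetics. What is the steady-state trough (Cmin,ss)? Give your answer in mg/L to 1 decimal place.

k = ln2/t½ = ln2/6 ≈ 0.115525 h⁻¹; fraction remaining f = e^(−kτ) = e^(−0.115525×14) ≈ 0.1984.
Accumulation ratio R = 1/(1 − f) ≈ 1/0.8016 ≈ 1.2475.
Each bolus raises the concentration by D/Vd = 1797/118 ≈ 15.229 mg/L.
Steady-state peak Cmax,ss = C₀·R ≈ 15.229 × 1.2475 ≈ 18.998 mg/L.
One interval later, Cmin,ss = Cmax,ss·e^(−kτ) ≈ 18.998 × 0.1984 ≈ 3.769 mg/L.

3.8 mg/L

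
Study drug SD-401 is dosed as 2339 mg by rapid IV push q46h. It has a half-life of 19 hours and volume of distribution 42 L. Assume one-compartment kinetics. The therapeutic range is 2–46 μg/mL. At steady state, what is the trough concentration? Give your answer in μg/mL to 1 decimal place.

12.8 μg/mL

k = ln2/t½ = ln2/19 ≈ 0.036481 h⁻¹; fraction remaining f = e^(−kτ) = e^(−0.036481×46) ≈ 0.1867.
Single-dose peak C₀ = D/Vd = 2339/42 ≈ 55.690 μg/mL.
Steady-state trough Cmin,ss = C₀·f/(1−f) ≈ 55.690 × 0.1867/0.8133 ≈ 12.784 μg/mL.
Trough 12.8 μg/mL vs MEC 2 μg/mL: adequate.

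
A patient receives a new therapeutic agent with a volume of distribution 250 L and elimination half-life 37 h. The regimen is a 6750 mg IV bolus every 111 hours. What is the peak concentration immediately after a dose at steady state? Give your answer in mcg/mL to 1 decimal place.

30.9 mcg/mL

The dosing interval is 3 half-lives, so f = 2^(−3) = 0.125.
At steady state, R = 1/(1 − 0.125) = 8/7.
Single-dose peak C₀ = D/Vd = 6750/250 = 27 mcg/mL.
Steady-state peak Cmax,ss = C₀·R = 27 × 8/7 ≈ 30.857 mcg/mL.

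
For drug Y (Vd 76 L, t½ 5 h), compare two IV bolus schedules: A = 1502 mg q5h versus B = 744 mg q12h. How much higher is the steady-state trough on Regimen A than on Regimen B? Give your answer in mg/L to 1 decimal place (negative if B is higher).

Regimen A: f = (1/2)^(5/5) ≈ 0.5000; Cmin,ss = (1502/76)·f/(1−f) ≈ 19.763 mg/L.
Regimen B: f = (1/2)^(12/5) ≈ 0.1895; Cmin,ss = (744/76)·f/(1−f) ≈ 2.289 mg/L.
Difference ≈ 19.763 − 2.289 ≈ 17.474 mg/L.

17.5 mg/L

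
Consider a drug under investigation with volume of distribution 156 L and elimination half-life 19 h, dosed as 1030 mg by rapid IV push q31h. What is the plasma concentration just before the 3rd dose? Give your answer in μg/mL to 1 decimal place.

2.8 μg/mL

f = (1/2)^(τ/t½) = (1/2)^(31/19) ≈ 0.3227.
C₀ = D/Vd = 1030/156 ≈ 6.603 μg/mL.
Before the 3rd dose, 2 doses have been given. Superposition: Cmin = C₀·(f + f²).
≈ 6.603 × (0.3227 + 0.1041) ≈ 6.603 × 0.4268 ≈ 2.818 μg/mL.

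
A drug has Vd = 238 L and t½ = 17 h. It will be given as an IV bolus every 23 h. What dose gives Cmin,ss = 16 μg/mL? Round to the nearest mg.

5919 mg

τ/t½ = 23/17 ≈ 1.3529, so f = (1/2)^(23/17) ≈ 0.391493.
Cmin,ss = (D/Vd)·f/(1−f), so D = Cmin,ss·Vd·(1−f)/f.
D = 16 × 238 × (1−f)/f ≈ 16 × 238 × 1.55432 ≈ 5918.85 mg.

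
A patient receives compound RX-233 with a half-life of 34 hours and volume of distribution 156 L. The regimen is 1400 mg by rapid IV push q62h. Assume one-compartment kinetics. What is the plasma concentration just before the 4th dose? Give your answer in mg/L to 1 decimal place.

3.5 mg/L

f = (1/2)^(τ/t½) = (1/2)^(62/34) ≈ 0.2825.
C₀ = D/Vd = 1400/156 ≈ 8.974 mg/L.
Before the 4th dose, 3 doses have been given. Superposition: Cmin = C₀·(f + f² + … + f^3).
≈ 8.974 × (0.2825 + 0.0798 + 0.0225) ≈ 8.974 × 0.3848 ≈ 3.453 mg/L.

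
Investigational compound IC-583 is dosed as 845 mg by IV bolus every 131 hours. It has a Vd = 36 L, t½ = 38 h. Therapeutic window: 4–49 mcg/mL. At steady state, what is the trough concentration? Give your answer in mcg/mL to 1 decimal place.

2.4 mcg/mL

τ/t½ = 131/38 ≈ 3.4474, so fraction remaining f = (1/2)^(131/38) ≈ 0.0917.
Each bolus raises the concentration by D/Vd = 845/36 ≈ 23.472 mcg/mL.
Steady-state trough Cmin,ss = C₀·f/(1−f) ≈ 23.472 × 0.0917/0.9083 ≈ 2.370 mcg/mL.
Trough 2.4 mcg/mL vs MEC 4 mcg/mL: subtherapeutic.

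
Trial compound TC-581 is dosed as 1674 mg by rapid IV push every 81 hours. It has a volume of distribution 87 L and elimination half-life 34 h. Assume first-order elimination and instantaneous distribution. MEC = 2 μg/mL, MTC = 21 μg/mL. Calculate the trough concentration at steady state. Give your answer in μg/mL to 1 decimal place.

Over one 81-h interval, 81/34 ≈ 2.3824 half-lives elapse, leaving f ≈ 0.1918 of each dose.
Accumulation ratio R = 1/(1 − f) ≈ 1/0.8082 ≈ 1.2373.
Single-dose peak C₀ = D/Vd = 1674/87 ≈ 19.241 μg/mL.
Steady-state peak Cmax,ss = C₀·R ≈ 19.241 × 1.2373 ≈ 23.807 μg/mL.
Steady-state trough Cmin,ss = Cmax,ss·f ≈ 23.807 × 0.1918 ≈ 4.566 μg/mL.
Trough 4.6 μg/mL vs MEC 2 μg/mL: adequate.

4.6 μg/mL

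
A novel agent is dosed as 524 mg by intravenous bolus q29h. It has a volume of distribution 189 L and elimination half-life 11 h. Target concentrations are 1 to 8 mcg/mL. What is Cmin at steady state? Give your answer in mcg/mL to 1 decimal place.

Over one 29-h interval, 29/11 ≈ 2.6364 half-lives elapse, leaving f ≈ 0.1608 of each dose.
Single-dose peak C₀ = D/Vd = 524/189 ≈ 2.772 mcg/mL.
Steady-state trough Cmin,ss = C₀·f/(1−f) ≈ 2.772 × 0.1608/0.8392 ≈ 0.531 mcg/mL.
Trough 0.5 mcg/mL vs MEC 1 mcg/mL: subtherapeutic.

0.5 mcg/mL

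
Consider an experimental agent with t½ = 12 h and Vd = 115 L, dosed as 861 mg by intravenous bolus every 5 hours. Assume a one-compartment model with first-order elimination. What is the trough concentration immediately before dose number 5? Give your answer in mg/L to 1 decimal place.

f = (1/2)^(τ/t½) = (1/2)^(5/12) ≈ 0.7492.
C₀ = D/Vd = 861/115 ≈ 7.487 mg/L.
Before the 5th dose, 4 doses have been given. Superposition: Cmin = C₀·(f + f² + … + f^4).
≈ 7.487 × (0.7492 + 0.5613 + 0.4205 + 0.3151) ≈ 7.487 × 2.0461 ≈ 15.319 mg/L.

15.3 mg/L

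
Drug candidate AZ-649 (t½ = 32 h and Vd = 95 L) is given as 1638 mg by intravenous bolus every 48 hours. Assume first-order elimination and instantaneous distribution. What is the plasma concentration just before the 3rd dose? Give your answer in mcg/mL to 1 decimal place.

8.3 mcg/mL

f = (1/2)^(τ/t½) = (1/2)^(48/32) ≈ 0.3536.
C₀ = D/Vd = 1638/95 ≈ 17.242 mcg/mL.
Before the 3rd dose, 2 doses have been given. Superposition: Cmin = C₀·(f + f²).
≈ 17.242 × (0.3536 + 0.1250) ≈ 17.242 × 0.4786 ≈ 8.252 mcg/mL.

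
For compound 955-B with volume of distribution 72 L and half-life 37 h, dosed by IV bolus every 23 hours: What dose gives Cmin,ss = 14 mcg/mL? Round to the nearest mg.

τ/t½ = 23/37 ≈ 0.62162, so f = (1/2)^(23/37) ≈ 0.649940.
Cmin,ss = (D/Vd)·f/(1−f), so D = Cmin,ss·Vd·(1−f)/f.
D = 14 × 72 × (1−f)/f ≈ 14 × 72 × 0.53860 ≈ 542.91 mg.

543 mg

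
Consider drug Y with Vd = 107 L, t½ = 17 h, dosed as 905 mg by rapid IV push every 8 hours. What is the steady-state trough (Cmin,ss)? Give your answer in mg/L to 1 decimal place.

21.9 mg/L

k = ln2/t½ = ln2/17 ≈ 0.040773 h⁻¹; fraction remaining f = e^(−kτ) = e^(−0.040773×8) ≈ 0.7217.
Each bolus raises the concentration by D/Vd = 905/107 ≈ 8.458 mg/L.
Steady-state trough Cmin,ss = C₀·f/(1−f) ≈ 8.458 × 0.7217/0.2783 ≈ 21.934 mg/L.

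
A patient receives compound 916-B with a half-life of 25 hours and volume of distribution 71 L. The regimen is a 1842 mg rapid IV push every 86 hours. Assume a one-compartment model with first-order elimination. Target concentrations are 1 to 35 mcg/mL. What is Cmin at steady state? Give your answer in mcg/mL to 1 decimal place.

Over one 86-h interval, 86/25 ≈ 3.44 half-lives elapse, leaving f ≈ 0.0921 of each dose.
Single-dose peak C₀ = D/Vd = 1842/71 ≈ 25.944 mcg/mL.
Steady-state trough Cmin,ss = C₀·f/(1−f) ≈ 25.944 × 0.0921/0.9079 ≈ 2.632 mcg/mL.
Trough 2.6 mcg/mL vs MEC 1 mcg/mL: adequate.

2.6 mcg/mL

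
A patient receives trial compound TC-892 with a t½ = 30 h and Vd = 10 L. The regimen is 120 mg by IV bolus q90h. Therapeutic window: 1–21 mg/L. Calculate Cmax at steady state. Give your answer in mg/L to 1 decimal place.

13.7 mg/L

τ = 90 h = 3 half-lives, so f = (1/2)^3 = 0.125.
Accumulation ratio R = 1/(1 − f) = 1/0.875 = 8/7.
Single-dose peak C₀ = D/Vd = 120/10 = 12 mg/L.
Steady-state peak Cmax,ss = C₀·R = 12 × 8/7 ≈ 13.714 mg/L.
Peak 13.7 mg/L vs MTC 21 mg/L: below toxic threshold.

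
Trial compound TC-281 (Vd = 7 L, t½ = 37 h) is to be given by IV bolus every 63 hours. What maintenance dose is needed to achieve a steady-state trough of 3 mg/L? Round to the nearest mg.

τ/t½ = 63/37 ≈ 1.7027, so f = (1/2)^(63/37) ≈ 0.307210.
Cmin,ss = (D/Vd)·f/(1−f), so D = Cmin,ss·Vd·(1−f)/f.
D = 3 × 7 × (1−f)/f ≈ 3 × 7 × 2.25510 ≈ 47.36 mg.

47 mg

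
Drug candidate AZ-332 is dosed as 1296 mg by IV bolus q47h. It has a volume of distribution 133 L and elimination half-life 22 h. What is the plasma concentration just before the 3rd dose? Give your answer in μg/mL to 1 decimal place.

2.7 μg/mL

f = (1/2)^(τ/t½) = (1/2)^(47/22) ≈ 0.2275.
C₀ = D/Vd = 1296/133 ≈ 9.744 μg/mL.
Before the 3rd dose, 2 doses have been given. Superposition: Cmin = C₀·(f + f²).
≈ 9.744 × (0.2275 + 0.0518) ≈ 9.744 × 0.2793 ≈ 2.721 μg/mL.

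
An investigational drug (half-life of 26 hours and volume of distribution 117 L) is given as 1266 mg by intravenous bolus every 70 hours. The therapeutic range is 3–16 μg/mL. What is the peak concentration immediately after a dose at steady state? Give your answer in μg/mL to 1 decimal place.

12.8 μg/mL

τ/t½ = 70/26 ≈ 2.6923, so fraction remaining f = (1/2)^(70/26) ≈ 0.1547.
Accumulation ratio R = 1/(1 − f) ≈ 1/0.8453 ≈ 1.1830.
Each bolus raises the concentration by D/Vd = 1266/117 ≈ 10.821 μg/mL.
Steady-state peak Cmax,ss = C₀·R ≈ 10.821 × 1.1830 ≈ 12.801 μg/mL.
Peak 12.8 μg/mL vs MTC 16 μg/mL: below toxic threshold.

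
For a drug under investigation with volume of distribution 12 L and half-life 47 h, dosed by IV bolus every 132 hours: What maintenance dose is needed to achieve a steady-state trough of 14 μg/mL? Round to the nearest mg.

τ/t½ = 132/47 ≈ 2.8085, so f = (1/2)^(132/47) ≈ 0.142743.
Cmin,ss = (D/Vd)·f/(1−f), so D = Cmin,ss·Vd·(1−f)/f.
D = 14 × 12 × (1−f)/f ≈ 14 × 12 × 6.00560 ≈ 1008.94 mg.

1009 mg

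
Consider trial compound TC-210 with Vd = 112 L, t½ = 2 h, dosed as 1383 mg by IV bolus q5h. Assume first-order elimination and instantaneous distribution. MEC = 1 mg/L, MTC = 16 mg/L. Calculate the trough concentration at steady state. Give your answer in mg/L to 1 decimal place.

τ/t½ = 5/2 ≈ 2.5, so fraction remaining f = (1/2)^(5/2) ≈ 0.1768.
Accumulation ratio R = 1/(1 − f) ≈ 1/0.8232 ≈ 1.2148.
Each bolus raises the concentration by D/Vd = 1383/112 ≈ 12.348 mg/L.
Steady-state peak Cmax,ss = C₀·R ≈ 12.348 × 1.2148 ≈ 15.000 mg/L.
Steady-state trough Cmin,ss = Cmax,ss·f ≈ 15.000 × 0.1768 ≈ 2.652 mg/L.
Trough 2.7 mg/L vs MEC 1 mg/L: adequate.

2.7 mg/L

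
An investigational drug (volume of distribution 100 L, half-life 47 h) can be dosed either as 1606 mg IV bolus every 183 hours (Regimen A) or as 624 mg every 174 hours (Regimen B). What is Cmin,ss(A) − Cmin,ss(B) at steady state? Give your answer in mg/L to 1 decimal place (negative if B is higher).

0.6 mg/L

Regimen A: f = (1/2)^(183/47) ≈ 0.0673; Cmin,ss = (1606/100)·f/(1−f) ≈ 1.159 mg/L.
Regimen B: f = (1/2)^(174/47) ≈ 0.0768; Cmin,ss = (624/100)·f/(1−f) ≈ 0.519 mg/L.
Difference ≈ 1.159 − 0.519 ≈ 0.640 mg/L.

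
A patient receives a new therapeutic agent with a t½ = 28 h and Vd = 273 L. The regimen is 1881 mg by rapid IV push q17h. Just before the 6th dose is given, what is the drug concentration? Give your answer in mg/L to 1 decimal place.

11.6 mg/L

f = (1/2)^(τ/t½) = (1/2)^(17/28) ≈ 0.6565.
C₀ = D/Vd = 1881/273 ≈ 6.890 mg/L.
Before the 6th dose, 5 doses have been given. Superposition: Cmin = C₀·(f + f² + … + f^5).
≈ 6.890 × (0.6565 + 0.4310 + 0.2829 + 0.1858 + 0.1219) ≈ 6.890 × 1.6781 ≈ 11.562 mg/L.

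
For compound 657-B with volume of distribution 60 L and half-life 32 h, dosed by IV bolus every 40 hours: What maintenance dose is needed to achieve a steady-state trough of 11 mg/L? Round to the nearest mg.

τ/t½ = 40/32 ≈ 1.25, so f = (1/2)^(40/32) ≈ 0.420448.
Cmin,ss = (D/Vd)·f/(1−f), so D = Cmin,ss·Vd·(1−f)/f.
D = 11 × 60 × (1−f)/f ≈ 11 × 60 × 1.37842 ≈ 909.76 mg.

910 mg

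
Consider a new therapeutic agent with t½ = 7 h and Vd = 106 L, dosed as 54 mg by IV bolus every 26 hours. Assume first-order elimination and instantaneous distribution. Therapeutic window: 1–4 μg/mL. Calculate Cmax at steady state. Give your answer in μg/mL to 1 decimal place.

Over one 26-h interval, 26/7 ≈ 3.7143 half-lives elapse, leaving f ≈ 0.0762 of each dose.
Accumulation ratio R = 1/(1 − f) ≈ 1/0.9238 ≈ 1.0825.
Single-dose peak C₀ = D/Vd = 54/106 ≈ 0.509 μg/mL.
Cmax,ss = C₀/(1 − f) ≈ 0.509/0.9238 ≈ 0.551 μg/mL.
Peak 0.6 μg/mL vs MTC 4 μg/mL: below toxic threshold.

0.6 μg/mL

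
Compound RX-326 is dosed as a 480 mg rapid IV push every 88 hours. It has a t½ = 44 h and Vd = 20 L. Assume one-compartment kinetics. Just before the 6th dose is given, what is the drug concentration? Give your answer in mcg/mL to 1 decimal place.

8.0 mcg/mL

f = (1/2)^(τ/t½) = (1/2)^(88/44) ≈ 0.2500.
C₀ = D/Vd = 480/20 ≈ 24.000 mcg/mL.
Before the 6th dose, 5 doses have been given. Superposition: Cmin = C₀·(f + f² + … + f^5).
≈ 24.000 × (0.2500 + 0.0625 + 0.0156 + 0.0039 + 0.0010) ≈ 24.000 × 0.3330 ≈ 7.992 mcg/mL.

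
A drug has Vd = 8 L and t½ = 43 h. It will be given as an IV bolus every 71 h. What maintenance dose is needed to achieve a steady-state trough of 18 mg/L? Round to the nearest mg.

τ/t½ = 71/43 ≈ 1.6512, so f = (1/2)^(71/43) ≈ 0.318383.
Cmin,ss = (D/Vd)·f/(1−f), so D = Cmin,ss·Vd·(1−f)/f.
D = 18 × 8 × (1−f)/f ≈ 18 × 8 × 2.14087 ≈ 308.29 mg.

308 mg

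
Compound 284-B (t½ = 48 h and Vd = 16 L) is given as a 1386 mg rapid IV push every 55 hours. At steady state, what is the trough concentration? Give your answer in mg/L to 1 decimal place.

71.4 mg/L

Over one 55-h interval, 55/48 ≈ 1.1458 half-lives elapse, leaving f ≈ 0.4519 of each dose.
Accumulation ratio R = 1/(1 − f) ≈ 1/0.5481 ≈ 1.8245.
Each bolus raises the concentration by D/Vd = 1386/16 ≈ 86.625 mg/L.
Steady-state peak Cmax,ss = C₀·R ≈ 86.625 × 1.8245 ≈ 158.047 mg/L.
One interval later, Cmin,ss = Cmax,ss·e^(−kτ) ≈ 158.047 × 0.4519 ≈ 71.421 mg/L.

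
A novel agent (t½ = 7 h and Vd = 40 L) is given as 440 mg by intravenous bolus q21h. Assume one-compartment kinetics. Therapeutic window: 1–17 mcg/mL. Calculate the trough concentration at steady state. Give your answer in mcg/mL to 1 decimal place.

1.6 mcg/mL

τ = 21 h = 3 half-lives, so f = (1/2)^3 = 0.125.
At steady state, R = 1/(1 − 0.125) = 8/7.
Single-dose peak C₀ = D/Vd = 440/40 = 11 mcg/mL.
Steady-state peak Cmax,ss = C₀·R = 11 × 8/7 ≈ 12.571 mcg/mL.
Steady-state trough Cmin,ss = Cmax,ss·f ≈ 12.571 × 0.125 ≈ 1.571 mcg/mL.
Trough 1.6 mcg/mL vs MEC 1 mcg/mL: adequate.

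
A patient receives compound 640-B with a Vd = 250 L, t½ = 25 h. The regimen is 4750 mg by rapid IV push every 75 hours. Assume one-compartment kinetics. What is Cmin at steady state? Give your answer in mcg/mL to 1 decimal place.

2.7 mcg/mL

The dosing interval is 3 half-lives, so f = 2^(−3) = 0.125.
At steady state, R = 1/(1 − 0.125) = 8/7.
Single-dose peak C₀ = D/Vd = 4750/250 = 19 mcg/mL.
Steady-state peak Cmax,ss = C₀·R = 19 × 8/7 ≈ 21.714 mcg/mL.
Steady-state trough Cmin,ss = Cmax,ss·f ≈ 21.714 × 0.125 ≈ 2.714 mcg/mL.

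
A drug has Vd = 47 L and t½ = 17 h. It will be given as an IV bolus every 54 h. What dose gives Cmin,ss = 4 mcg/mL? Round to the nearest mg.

τ/t½ = 54/17 ≈ 3.1765, so f = (1/2)^(54/17) ≈ 0.110608.
Cmin,ss = (D/Vd)·f/(1−f), so D = Cmin,ss·Vd·(1−f)/f.
D = 4 × 47 × (1−f)/f ≈ 4 × 47 × 8.04094 ≈ 1511.70 mg.

1512 mg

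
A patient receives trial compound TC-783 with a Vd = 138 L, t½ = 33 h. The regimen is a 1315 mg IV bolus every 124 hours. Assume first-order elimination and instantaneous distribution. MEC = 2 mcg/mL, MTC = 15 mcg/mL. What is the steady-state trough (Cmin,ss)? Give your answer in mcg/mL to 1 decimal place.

0.8 mcg/mL

τ/t½ = 124/33 ≈ 3.7576, so fraction remaining f = (1/2)^(124/33) ≈ 0.0739.
Single-dose peak C₀ = D/Vd = 1315/138 ≈ 9.529 mcg/mL.
Steady-state trough Cmin,ss = C₀·f/(1−f) ≈ 9.529 × 0.0739/0.9261 ≈ 0.760 mcg/mL.
Trough 0.8 mcg/mL vs MEC 2 mcg/mL: subtherapeutic.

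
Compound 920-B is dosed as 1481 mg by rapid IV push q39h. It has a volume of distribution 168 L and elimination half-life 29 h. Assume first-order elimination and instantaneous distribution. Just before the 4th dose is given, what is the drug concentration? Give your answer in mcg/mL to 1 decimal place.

5.4 mcg/mL

f = (1/2)^(τ/t½) = (1/2)^(39/29) ≈ 0.3937.
C₀ = D/Vd = 1481/168 ≈ 8.815 mcg/mL.
Before the 4th dose, 3 doses have been given. Superposition: Cmin = C₀·(f + f² + … + f^3).
≈ 8.815 × (0.3937 + 0.1550 + 0.0610) ≈ 8.815 × 0.6097 ≈ 5.375 mcg/mL.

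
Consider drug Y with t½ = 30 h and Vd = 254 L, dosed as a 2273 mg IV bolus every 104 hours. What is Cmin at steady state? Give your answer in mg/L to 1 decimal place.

0.9 mg/L

τ/t½ = 104/30 ≈ 3.4667, so fraction remaining f = (1/2)^(104/30) ≈ 0.0905.
Single-dose peak C₀ = D/Vd = 2273/254 ≈ 8.949 mg/L.
Steady-state trough Cmin,ss = C₀·f/(1−f) ≈ 8.949 × 0.0905/0.9095 ≈ 0.890 mg/L.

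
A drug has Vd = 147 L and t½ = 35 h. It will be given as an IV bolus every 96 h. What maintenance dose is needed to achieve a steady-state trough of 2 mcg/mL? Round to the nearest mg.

1674 mg

τ/t½ = 96/35 ≈ 2.7429, so f = (1/2)^(96/35) ≈ 0.149389.
Cmin,ss = (D/Vd)·f/(1−f), so D = Cmin,ss·Vd·(1−f)/f.
D = 2 × 147 × (1−f)/f ≈ 2 × 147 × 5.69393 ≈ 1674.02 mg.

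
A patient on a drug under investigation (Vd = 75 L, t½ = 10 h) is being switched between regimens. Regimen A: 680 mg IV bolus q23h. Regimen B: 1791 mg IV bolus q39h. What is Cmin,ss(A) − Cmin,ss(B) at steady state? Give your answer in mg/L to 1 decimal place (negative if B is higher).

Regimen A: f = (1/2)^(23/10) ≈ 0.2031; Cmin,ss = (680/75)·f/(1−f) ≈ 2.311 mg/L.
Regimen B: f = (1/2)^(39/10) ≈ 0.0670; Cmin,ss = (1791/75)·f/(1−f) ≈ 1.715 mg/L.
Difference ≈ 2.311 − 1.715 ≈ 0.596 mg/L.

0.6 mg/L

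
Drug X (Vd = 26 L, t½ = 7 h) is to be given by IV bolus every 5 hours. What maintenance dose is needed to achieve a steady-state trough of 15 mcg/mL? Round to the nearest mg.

250 mg

τ/t½ = 5/7 ≈ 0.71429, so f = (1/2)^(5/7) ≈ 0.609507.
Cmin,ss = (D/Vd)·f/(1−f), so D = Cmin,ss·Vd·(1−f)/f.
D = 15 × 26 × (1−f)/f ≈ 15 × 26 × 0.64067 ≈ 249.86 mg.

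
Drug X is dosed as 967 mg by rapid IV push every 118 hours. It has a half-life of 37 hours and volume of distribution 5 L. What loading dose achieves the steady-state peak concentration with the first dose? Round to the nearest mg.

1086 mg

f = (1/2)^(118/37) ≈ 0.109637; accumulation ratio R = 1/(1−f) ≈ 1.12314.
Loading dose to hit Cmax,ss on first dose: D_load = D_maint·R ≈ 967 × 1.12314 ≈ 1086.08 mg.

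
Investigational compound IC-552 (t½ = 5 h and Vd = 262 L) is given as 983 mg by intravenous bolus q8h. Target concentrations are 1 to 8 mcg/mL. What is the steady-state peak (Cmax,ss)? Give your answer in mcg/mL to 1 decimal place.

5.6 mcg/mL

k = ln2/t½ = ln2/5 ≈ 0.138629 h⁻¹; fraction remaining f = e^(−kτ) = e^(−0.138629×8) ≈ 0.3299.
Accumulation ratio R = 1/(1 − f) ≈ 1/0.6701 ≈ 1.4923.
Each bolus raises the concentration by D/Vd = 983/262 ≈ 3.752 mcg/mL.
Cmax,ss = C₀/(1 − f) ≈ 3.752/0.6701 ≈ 5.599 mcg/mL.
Peak 5.6 mcg/mL vs MTC 8 mcg/mL: below toxic threshold.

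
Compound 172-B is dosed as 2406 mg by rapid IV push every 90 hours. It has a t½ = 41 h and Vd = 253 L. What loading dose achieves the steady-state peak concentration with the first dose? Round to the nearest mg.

3078 mg

f = (1/2)^(90/41) ≈ 0.218375; accumulation ratio R = 1/(1−f) ≈ 1.27939.
Loading dose to hit Cmax,ss on first dose: D_load = D_maint·R ≈ 2406 × 1.27939 ≈ 3078.21 mg.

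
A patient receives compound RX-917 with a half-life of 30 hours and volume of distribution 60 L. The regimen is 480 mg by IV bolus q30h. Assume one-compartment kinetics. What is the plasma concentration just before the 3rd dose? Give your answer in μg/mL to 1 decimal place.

6.0 μg/mL

f = (1/2)^(τ/t½) = (1/2)^(30/30) ≈ 0.5000.
C₀ = D/Vd = 480/60 ≈ 8.000 μg/mL.
Before the 3rd dose, 2 doses have been given. Superposition: Cmin = C₀·(f + f²).
≈ 8.000 × (0.5000 + 0.2500) ≈ 8.000 × 0.7500 ≈ 6.000 μg/mL.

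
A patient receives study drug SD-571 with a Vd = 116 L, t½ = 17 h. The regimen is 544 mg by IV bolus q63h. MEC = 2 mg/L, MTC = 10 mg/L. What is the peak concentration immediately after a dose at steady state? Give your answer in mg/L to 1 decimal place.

τ/t½ = 63/17 ≈ 3.7059, so fraction remaining f = (1/2)^(63/17) ≈ 0.0766.
At steady state, accumulation factor R = 1/(1 − e^(−kτ)) ≈ 1.0830.
Each bolus raises the concentration by D/Vd = 544/116 ≈ 4.690 mg/L.
Steady-state peak Cmax,ss = C₀·R ≈ 4.690 × 1.0830 ≈ 5.079 mg/L.
Peak 5.1 mg/L vs MTC 10 mg/L: below toxic threshold.

5.1 mg/L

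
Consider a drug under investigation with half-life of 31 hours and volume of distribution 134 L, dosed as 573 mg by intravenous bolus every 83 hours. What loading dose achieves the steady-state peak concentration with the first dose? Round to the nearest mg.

f = (1/2)^(83/31) ≈ 0.156321; accumulation ratio R = 1/(1−f) ≈ 1.18528.
Loading dose to hit Cmax,ss on first dose: D_load = D_maint·R ≈ 573 × 1.18528 ≈ 679.17 mg.

679 mg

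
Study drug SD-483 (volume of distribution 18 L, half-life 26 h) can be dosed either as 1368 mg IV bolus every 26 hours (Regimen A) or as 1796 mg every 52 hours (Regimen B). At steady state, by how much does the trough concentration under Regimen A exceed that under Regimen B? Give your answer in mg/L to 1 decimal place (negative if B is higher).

42.7 mg/L

Regimen A: f = (1/2)^(26/26) ≈ 0.5000; Cmin,ss = (1368/18)·f/(1−f) ≈ 76.000 mg/L.
Regimen B: f = (1/2)^(52/26) ≈ 0.2500; Cmin,ss = (1796/18)·f/(1−f) ≈ 33.259 mg/L.
Difference ≈ 76.000 − 33.259 ≈ 42.741 mg/L.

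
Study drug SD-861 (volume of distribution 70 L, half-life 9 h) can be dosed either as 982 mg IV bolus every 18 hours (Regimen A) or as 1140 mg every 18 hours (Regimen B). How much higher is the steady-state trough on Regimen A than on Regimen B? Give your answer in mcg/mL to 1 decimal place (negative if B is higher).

-0.8 mcg/mL

Regimen A: f = (1/2)^(18/9) ≈ 0.2500; Cmin,ss = (982/70)·f/(1−f) ≈ 4.676 mcg/mL.
Regimen B: f = (1/2)^(18/9) ≈ 0.2500; Cmin,ss = (1140/70)·f/(1−f) ≈ 5.429 mcg/mL.
Difference ≈ 4.676 − 5.429 ≈ -0.753 mcg/mL.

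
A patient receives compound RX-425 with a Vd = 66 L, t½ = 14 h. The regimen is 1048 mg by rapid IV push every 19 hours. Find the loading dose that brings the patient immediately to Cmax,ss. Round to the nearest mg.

1719 mg

f = (1/2)^(19/14) ≈ 0.390355; accumulation ratio R = 1/(1−f) ≈ 1.64030.
Loading dose to hit Cmax,ss on first dose: D_load = D_maint·R ≈ 1048 × 1.64030 ≈ 1719.03 mg.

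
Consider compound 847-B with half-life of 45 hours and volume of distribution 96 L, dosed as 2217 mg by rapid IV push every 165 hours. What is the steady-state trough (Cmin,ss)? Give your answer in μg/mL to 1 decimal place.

Over one 165-h interval, 165/45 ≈ 3.6667 half-lives elapse, leaving f ≈ 0.0787 of each dose.
At steady state, accumulation factor R = 1/(1 − e^(−kτ)) ≈ 1.0854.
Each bolus raises the concentration by D/Vd = 2217/96 ≈ 23.094 μg/mL.
Steady-state peak Cmax,ss = C₀·R ≈ 23.094 × 1.0854 ≈ 25.066 μg/mL.
Steady-state trough Cmin,ss = Cmax,ss·f ≈ 25.066 × 0.0787 ≈ 1.973 μg/mL.

2.0 μg/mL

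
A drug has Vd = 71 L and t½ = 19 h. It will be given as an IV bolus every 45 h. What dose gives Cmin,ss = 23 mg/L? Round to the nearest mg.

τ/t½ = 45/19 ≈ 2.3684, so f = (1/2)^(45/19) ≈ 0.193657.
Cmin,ss = (D/Vd)·f/(1−f), so D = Cmin,ss·Vd·(1−f)/f.
D = 23 × 71 × (1−f)/f ≈ 23 × 71 × 4.16377 ≈ 6799.44 mg.

6799 mg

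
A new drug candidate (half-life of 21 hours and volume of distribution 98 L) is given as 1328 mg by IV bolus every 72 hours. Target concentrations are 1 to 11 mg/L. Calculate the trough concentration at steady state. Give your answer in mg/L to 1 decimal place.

1.4 mg/L

τ/t½ = 72/21 ≈ 3.4286, so fraction remaining f = (1/2)^(72/21) ≈ 0.0929.
At steady state, accumulation factor R = 1/(1 − e^(−kτ)) ≈ 1.1024.
Single-dose peak C₀ = D/Vd = 1328/98 ≈ 13.551 mg/L.
Steady-state peak Cmax,ss = C₀·R ≈ 13.551 × 1.1024 ≈ 14.939 mg/L.
One interval later, Cmin,ss = Cmax,ss·e^(−kτ) ≈ 14.939 × 0.0929 ≈ 1.388 mg/L.
Trough 1.4 mg/L vs MEC 1 mg/L: adequate.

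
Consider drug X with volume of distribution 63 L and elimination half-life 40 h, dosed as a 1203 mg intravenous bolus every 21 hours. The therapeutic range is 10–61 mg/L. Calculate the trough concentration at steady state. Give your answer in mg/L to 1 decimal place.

43.5 mg/L

Over one 21-h interval, 21/40 ≈ 0.525 half-lives elapse, leaving f ≈ 0.6950 of each dose.
Single-dose peak C₀ = D/Vd = 1203/63 ≈ 19.095 mg/L.
Steady-state trough Cmin,ss = C₀·f/(1−f) ≈ 19.095 × 0.6950/0.3050 ≈ 43.512 mg/L.
Trough 43.5 mg/L vs MEC 10 mg/L: adequate.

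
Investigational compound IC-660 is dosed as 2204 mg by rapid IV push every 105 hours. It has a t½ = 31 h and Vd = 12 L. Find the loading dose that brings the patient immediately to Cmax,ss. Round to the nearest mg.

f = (1/2)^(105/31) ≈ 0.095583; accumulation ratio R = 1/(1−f) ≈ 1.10568.
Loading dose to hit Cmax,ss on first dose: D_load = D_maint·R ≈ 2204 × 1.10568 ≈ 2436.92 mg.

2437 mg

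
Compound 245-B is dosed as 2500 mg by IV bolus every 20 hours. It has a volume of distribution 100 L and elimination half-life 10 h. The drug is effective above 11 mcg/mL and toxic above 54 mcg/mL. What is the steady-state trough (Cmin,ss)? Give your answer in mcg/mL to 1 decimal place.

8.3 mcg/mL

τ = 20 h = 2 half-lives, so f = (1/2)^2 = 0.25.
Accumulation ratio R = 1/(1 − f) = 1/0.75 = 4/3.
Single-dose peak C₀ = D/Vd = 2500/100 = 25 mcg/mL.
Steady-state peak Cmax,ss = C₀·R = 25 × 4/3 ≈ 33.333 mcg/mL.
Steady-state trough Cmin,ss = Cmax,ss·f ≈ 33.333 × 0.25 ≈ 8.333 mcg/mL.
Trough 8.3 mcg/mL vs MEC 11 mcg/mL: subtherapeutic.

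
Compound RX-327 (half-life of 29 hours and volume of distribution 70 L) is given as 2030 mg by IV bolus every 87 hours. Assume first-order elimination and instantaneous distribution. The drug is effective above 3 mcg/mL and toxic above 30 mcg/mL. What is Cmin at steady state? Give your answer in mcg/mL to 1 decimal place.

4.1 mcg/mL

The dosing interval is 3 half-lives, so f = 2^(−3) = 0.125.
Accumulation ratio R = 1/(1 − f) = 1/0.875 = 8/7.
Single-dose peak C₀ = D/Vd = 2030/70 = 29 mcg/mL.
Steady-state peak Cmax,ss = C₀·R = 29 × 8/7 ≈ 33.143 mcg/mL.
Steady-state trough Cmin,ss = Cmax,ss·f ≈ 33.143 × 0.125 ≈ 4.143 mcg/mL.
Trough 4.1 mcg/mL vs MEC 3 mcg/mL: adequate.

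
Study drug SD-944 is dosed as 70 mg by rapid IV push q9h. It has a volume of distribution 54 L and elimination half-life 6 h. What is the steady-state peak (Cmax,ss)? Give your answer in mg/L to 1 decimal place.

k = ln2/t½ = ln2/6 ≈ 0.115525 h⁻¹; fraction remaining f = e^(−kτ) = e^(−0.115525×9) ≈ 0.3536.
Accumulation ratio R = 1/(1 − f) ≈ 1/0.6464 ≈ 1.5470.
Single-dose peak C₀ = D/Vd = 70/54 ≈ 1.296 mg/L.
Steady-state peak Cmax,ss = C₀·R ≈ 1.296 × 1.5470 ≈ 2.005 mg/L.

2.0 mg/L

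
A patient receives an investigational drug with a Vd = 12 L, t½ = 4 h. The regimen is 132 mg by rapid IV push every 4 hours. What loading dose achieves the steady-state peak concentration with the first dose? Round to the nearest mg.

264 mg

f = (1/2)^(4/4) ≈ 0.500000; accumulation ratio R = 1/(1−f) ≈ 2.00000.
Loading dose to hit Cmax,ss on first dose: D_load = D_maint·R ≈ 132 × 2.00000 ≈ 264.00 mg.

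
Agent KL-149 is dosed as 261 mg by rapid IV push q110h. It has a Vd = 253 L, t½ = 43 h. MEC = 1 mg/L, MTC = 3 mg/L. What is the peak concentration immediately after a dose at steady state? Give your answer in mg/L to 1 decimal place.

k = ln2/t½ = ln2/43 ≈ 0.016120 h⁻¹; fraction remaining f = e^(−kτ) = e^(−0.016120×110) ≈ 0.1698.
At steady state, accumulation factor R = 1/(1 − e^(−kτ)) ≈ 1.2045.
Single-dose peak C₀ = D/Vd = 261/253 ≈ 1.032 mg/L.
Cmax,ss = C₀/(1 − f) ≈ 1.032/0.8302 ≈ 1.243 mg/L.
Peak 1.2 mg/L vs MTC 3 mg/L: below toxic threshold.

1.2 mg/L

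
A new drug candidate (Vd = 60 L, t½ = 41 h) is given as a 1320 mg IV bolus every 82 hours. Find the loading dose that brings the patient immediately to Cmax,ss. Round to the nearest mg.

f = (1/2)^(82/41) ≈ 0.250000; accumulation ratio R = 1/(1−f) ≈ 1.33333.
Loading dose to hit Cmax,ss on first dose: D_load = D_maint·R ≈ 1320 × 1.33333 ≈ 1760.00 mg.

1760 mg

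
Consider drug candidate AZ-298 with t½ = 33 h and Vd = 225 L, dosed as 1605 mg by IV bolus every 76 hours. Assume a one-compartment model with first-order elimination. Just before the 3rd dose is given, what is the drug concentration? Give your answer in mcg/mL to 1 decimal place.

f = (1/2)^(τ/t½) = (1/2)^(76/33) ≈ 0.2026.
C₀ = D/Vd = 1605/225 ≈ 7.133 mcg/mL.
Before the 3rd dose, 2 doses have been given. Superposition: Cmin = C₀·(f + f²).
≈ 7.133 × (0.2026 + 0.0410) ≈ 7.133 × 0.2436 ≈ 1.738 mcg/mL.

1.7 mcg/mL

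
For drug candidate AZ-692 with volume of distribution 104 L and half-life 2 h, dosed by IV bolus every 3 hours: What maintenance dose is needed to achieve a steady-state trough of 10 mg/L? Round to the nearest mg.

1902 mg

τ/t½ = 3/2 ≈ 1.5, so f = (1/2)^(3/2) ≈ 0.353553.
Cmin,ss = (D/Vd)·f/(1−f), so D = Cmin,ss·Vd·(1−f)/f.
D = 10 × 104 × (1−f)/f ≈ 10 × 104 × 1.82843 ≈ 1901.57 mg.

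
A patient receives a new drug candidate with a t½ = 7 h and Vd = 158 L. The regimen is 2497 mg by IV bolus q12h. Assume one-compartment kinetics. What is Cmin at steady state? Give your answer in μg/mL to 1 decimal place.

Over one 12-h interval, 12/7 ≈ 1.7143 half-lives elapse, leaving f ≈ 0.3048 of each dose.
Single-dose peak C₀ = D/Vd = 2497/158 ≈ 15.804 μg/mL.
Steady-state trough Cmin,ss = C₀·f/(1−f) ≈ 15.804 × 0.3048/0.6952 ≈ 6.929 μg/mL.

6.9 μg/mL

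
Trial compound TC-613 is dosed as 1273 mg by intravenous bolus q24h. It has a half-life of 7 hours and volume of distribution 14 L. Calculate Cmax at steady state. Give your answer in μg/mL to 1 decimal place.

τ/t½ = 24/7 ≈ 3.4286, so fraction remaining f = (1/2)^(24/7) ≈ 0.0929.
At steady state, accumulation factor R = 1/(1 − e^(−kτ)) ≈ 1.1024.
Each bolus raises the concentration by D/Vd = 1273/14 ≈ 90.929 μg/mL.
Cmax,ss = C₀/(1 − f) ≈ 90.929/0.9071 ≈ 100.241 μg/mL.

100.2 μg/mL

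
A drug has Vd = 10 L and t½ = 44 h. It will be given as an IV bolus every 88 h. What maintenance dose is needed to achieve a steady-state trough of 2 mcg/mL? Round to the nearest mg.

60 mg

τ/t½ = 88/44 ≈ 2, so f = (1/2)^(88/44) ≈ 0.250000.
Cmin,ss = (D/Vd)·f/(1−f), so D = Cmin,ss·Vd·(1−f)/f.
D = 2 × 10 × (1−f)/f ≈ 2 × 10 × 3.00000 ≈ 60.00 mg.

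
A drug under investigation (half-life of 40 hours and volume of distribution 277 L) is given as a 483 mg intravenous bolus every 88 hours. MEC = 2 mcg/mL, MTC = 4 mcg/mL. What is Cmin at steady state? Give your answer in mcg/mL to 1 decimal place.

Over one 88-h interval, 88/40 ≈ 2.2 half-lives elapse, leaving f ≈ 0.2176 of each dose.
At steady state, accumulation factor R = 1/(1 − e^(−kτ)) ≈ 1.2781.
Each bolus raises the concentration by D/Vd = 483/277 ≈ 1.744 mcg/mL.
Steady-state peak Cmax,ss = C₀·R ≈ 1.744 × 1.2781 ≈ 2.229 mcg/mL.
Steady-state trough Cmin,ss = Cmax,ss·f ≈ 2.229 × 0.2176 ≈ 0.485 mcg/mL.
Trough 0.5 mcg/mL vs MEC 2 mcg/mL: subtherapeutic.

0.5 mcg/mL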